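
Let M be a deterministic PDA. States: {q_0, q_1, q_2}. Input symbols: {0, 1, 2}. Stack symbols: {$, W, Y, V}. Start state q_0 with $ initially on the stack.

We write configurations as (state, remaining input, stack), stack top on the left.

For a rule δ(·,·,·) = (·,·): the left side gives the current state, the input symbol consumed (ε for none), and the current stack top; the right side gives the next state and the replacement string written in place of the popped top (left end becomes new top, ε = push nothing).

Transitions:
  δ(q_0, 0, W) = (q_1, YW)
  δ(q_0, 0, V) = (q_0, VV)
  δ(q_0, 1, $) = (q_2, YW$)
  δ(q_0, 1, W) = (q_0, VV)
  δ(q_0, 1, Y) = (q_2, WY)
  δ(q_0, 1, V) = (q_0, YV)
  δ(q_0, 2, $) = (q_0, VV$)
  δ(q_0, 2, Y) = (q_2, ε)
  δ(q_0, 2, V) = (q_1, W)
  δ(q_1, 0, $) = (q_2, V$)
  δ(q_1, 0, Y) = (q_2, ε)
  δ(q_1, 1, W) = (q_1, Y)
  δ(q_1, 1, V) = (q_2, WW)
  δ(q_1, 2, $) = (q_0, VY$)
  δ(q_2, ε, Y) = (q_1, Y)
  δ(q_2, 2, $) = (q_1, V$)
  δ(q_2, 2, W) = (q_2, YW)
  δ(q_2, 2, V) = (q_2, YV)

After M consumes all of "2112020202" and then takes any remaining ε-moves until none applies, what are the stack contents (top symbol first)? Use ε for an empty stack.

YWYVV$

(q_0, 2112020202, $)
  read 2, top $: go to q_0, push VV$ → (q_0, 112020202, VV$)
  read 1, top V: go to q_0, push YV → (q_0, 12020202, YVV$)
  read 1, top Y: go to q_2, push WY → (q_2, 2020202, WYVV$)
  read 2, top W: go to q_2, push YW → (q_2, 020202, YWYVV$)
  ε-move, top Y: go to q_1, push Y → (q_1, 020202, YWYVV$)
  read 0, top Y: go to q_2, push ε → (q_2, 20202, WYVV$)
  read 2, top W: go to q_2, push YW → (q_2, 0202, YWYVV$)
  ε-move, top Y: go to q_1, push Y → (q_1, 0202, YWYVV$)
  read 0, top Y: go to q_2, push ε → (q_2, 202, WYVV$)
  read 2, top W: go to q_2, push YW → (q_2, 02, YWYVV$)
  ε-move, top Y: go to q_1, push Y → (q_1, 02, YWYVV$)
  read 0, top Y: go to q_2, push ε → (q_2, 2, WYVV$)
  read 2, top W: go to q_2, push YW → (q_2, ε, YWYVV$)
  ε-move, top Y: go to q_1, push Y → (q_1, ε, YWYVV$)
All input consumed in state q_1 with stack YWYVV$.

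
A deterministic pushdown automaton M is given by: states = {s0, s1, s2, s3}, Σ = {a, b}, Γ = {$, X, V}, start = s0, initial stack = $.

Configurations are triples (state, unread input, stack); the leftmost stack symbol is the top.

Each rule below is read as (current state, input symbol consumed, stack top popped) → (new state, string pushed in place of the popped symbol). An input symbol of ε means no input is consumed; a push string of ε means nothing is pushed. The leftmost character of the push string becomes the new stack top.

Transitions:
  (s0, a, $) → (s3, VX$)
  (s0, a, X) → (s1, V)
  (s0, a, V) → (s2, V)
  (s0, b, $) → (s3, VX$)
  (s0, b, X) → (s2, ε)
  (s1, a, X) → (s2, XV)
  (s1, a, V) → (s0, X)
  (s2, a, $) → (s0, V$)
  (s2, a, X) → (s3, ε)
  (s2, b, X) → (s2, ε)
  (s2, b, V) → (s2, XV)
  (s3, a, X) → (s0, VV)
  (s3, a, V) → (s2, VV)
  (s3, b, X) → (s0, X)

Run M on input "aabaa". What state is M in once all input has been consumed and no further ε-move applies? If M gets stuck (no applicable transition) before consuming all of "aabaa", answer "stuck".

(s0, aabaa, $)
  read a, top $: go to s3, push VX$ → (s3, abaa, VX$)
  read a, top V: go to s2, push VV → (s2, baa, VVX$)
  read b, top V: go to s2, push XV → (s2, aa, XVVX$)
  read a, top X: go to s3, push ε → (s3, a, VVX$)
  read a, top V: go to s2, push VV → (s2, ε, VVVX$)
All input consumed; M is in state s2.

s2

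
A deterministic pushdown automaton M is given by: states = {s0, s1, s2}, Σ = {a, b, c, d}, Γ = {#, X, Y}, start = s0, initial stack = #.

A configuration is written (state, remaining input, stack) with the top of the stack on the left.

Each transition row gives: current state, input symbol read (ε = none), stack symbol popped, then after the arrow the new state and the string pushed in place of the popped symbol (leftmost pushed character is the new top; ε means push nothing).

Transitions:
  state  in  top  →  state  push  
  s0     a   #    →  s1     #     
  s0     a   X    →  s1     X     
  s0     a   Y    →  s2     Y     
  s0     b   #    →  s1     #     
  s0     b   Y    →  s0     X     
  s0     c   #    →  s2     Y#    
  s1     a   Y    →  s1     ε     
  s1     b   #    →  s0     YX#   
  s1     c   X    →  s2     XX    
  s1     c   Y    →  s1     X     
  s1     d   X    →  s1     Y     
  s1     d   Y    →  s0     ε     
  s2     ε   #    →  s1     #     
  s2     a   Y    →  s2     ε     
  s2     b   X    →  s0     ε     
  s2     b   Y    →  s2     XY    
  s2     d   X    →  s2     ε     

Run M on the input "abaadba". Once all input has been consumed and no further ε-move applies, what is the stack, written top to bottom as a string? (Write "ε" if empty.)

YX#

(s0, abaadba, #)
  read a, top #: go to s1, push # → (s1, baadba, #)
  read b, top #: go to s0, push YX# → (s0, aadba, YX#)
  read a, top Y: go to s2, push Y → (s2, adba, YX#)
  read a, top Y: go to s2, push ε → (s2, dba, X#)
  read d, top X: go to s2, push ε → (s2, ba, #)
  ε-move, top #: go to s1, push # → (s1, ba, #)
  read b, top #: go to s0, push YX# → (s0, a, YX#)
  read a, top Y: go to s2, push Y → (s2, ε, YX#)
All input consumed in state s2 with stack YX#.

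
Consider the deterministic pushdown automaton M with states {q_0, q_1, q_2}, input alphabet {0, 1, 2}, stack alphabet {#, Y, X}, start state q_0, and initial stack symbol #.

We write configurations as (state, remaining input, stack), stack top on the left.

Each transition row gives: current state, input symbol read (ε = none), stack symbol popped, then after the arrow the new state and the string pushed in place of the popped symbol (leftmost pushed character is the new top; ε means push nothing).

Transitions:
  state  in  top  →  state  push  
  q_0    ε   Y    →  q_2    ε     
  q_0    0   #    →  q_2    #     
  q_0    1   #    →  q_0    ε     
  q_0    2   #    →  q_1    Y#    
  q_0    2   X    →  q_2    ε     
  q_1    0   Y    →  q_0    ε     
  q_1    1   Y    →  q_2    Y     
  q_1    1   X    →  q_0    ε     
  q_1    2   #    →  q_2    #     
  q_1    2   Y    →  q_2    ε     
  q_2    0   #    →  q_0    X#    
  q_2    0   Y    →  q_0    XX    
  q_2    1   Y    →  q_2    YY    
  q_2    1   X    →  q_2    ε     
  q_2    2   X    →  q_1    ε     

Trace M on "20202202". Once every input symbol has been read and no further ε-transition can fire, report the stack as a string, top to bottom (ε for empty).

#

(q_0, 20202202, #)
  read 2, top #: go to q_1, push Y# → (q_1, 0202202, Y#)
  read 0, top Y: go to q_0, push ε → (q_0, 202202, #)
  read 2, top #: go to q_1, push Y# → (q_1, 02202, Y#)
  read 0, top Y: go to q_0, push ε → (q_0, 2202, #)
  read 2, top #: go to q_1, push Y# → (q_1, 202, Y#)
  read 2, top Y: go to q_2, push ε → (q_2, 02, #)
  read 0, top #: go to q_0, push X# → (q_0, 2, X#)
  read 2, top X: go to q_2, push ε → (q_2, ε, #)
All input consumed in state q_2 with stack #.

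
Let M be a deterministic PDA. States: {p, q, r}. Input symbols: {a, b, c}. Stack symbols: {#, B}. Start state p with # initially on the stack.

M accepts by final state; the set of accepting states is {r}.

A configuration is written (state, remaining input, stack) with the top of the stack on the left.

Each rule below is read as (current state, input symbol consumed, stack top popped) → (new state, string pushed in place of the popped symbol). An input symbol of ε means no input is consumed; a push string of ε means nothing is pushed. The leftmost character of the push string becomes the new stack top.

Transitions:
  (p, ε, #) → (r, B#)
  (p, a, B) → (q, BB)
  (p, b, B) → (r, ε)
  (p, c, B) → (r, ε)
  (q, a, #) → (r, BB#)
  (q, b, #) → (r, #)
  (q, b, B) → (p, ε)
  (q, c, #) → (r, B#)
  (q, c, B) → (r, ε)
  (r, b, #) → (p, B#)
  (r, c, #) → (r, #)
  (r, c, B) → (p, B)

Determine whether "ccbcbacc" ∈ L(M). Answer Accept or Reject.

Reject

(p, ccbcbacc, #)
  ε-move, top #: go to r, push B# → (r, ccbcbacc, B#)
  read c, top B: go to p, push B → (p, cbcbacc, B#)
  read c, top B: go to r, push ε → (r, bcbacc, #)
  read b, top #: go to p, push B# → (p, cbacc, B#)
  read c, top B: go to r, push ε → (r, bacc, #)
  read b, top #: go to p, push B# → (p, acc, B#)
  read a, top B: go to q, push BB → (q, cc, BB#)
  read c, top B: go to r, push ε → (r, c, B#)
  read c, top B: go to p, push B → (p, ε, B#)
All input consumed; state p ∉ F and no further ε-move applies.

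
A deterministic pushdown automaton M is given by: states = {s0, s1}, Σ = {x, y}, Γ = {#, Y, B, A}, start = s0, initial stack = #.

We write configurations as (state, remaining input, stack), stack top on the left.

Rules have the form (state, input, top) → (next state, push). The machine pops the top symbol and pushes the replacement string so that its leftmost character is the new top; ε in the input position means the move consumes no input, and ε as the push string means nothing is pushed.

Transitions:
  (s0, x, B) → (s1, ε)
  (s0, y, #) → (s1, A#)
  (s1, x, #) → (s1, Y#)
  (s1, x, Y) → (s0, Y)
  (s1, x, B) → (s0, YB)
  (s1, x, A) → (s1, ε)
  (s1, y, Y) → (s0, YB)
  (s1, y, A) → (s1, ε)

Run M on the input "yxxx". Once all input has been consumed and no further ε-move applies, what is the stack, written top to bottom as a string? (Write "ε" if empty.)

Y#

(s0, yxxx, #)
  read y, top #: go to s1, push A# → (s1, xxx, A#)
  read x, top A: go to s1, push ε → (s1, xx, #)
  read x, top #: go to s1, push Y# → (s1, x, Y#)
  read x, top Y: go to s0, push Y → (s0, ε, Y#)
All input consumed in state s0 with stack Y#.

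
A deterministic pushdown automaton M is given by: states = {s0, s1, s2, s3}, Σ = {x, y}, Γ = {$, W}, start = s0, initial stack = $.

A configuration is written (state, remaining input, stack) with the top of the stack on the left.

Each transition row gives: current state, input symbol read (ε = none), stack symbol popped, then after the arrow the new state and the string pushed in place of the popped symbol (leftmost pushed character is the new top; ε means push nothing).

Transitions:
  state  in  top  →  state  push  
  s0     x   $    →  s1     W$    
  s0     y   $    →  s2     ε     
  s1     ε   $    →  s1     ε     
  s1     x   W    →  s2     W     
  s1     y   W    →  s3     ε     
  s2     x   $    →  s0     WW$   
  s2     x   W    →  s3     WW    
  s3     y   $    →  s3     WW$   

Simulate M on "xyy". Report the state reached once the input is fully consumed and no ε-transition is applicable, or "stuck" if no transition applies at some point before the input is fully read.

s3

(s0, xyy, $)
  read x, top $: go to s1, push W$ → (s1, yy, W$)
  read y, top W: go to s3, push ε → (s3, y, $)
  read y, top $: go to s3, push WW$ → (s3, ε, WW$)
All input consumed; M is in state s3.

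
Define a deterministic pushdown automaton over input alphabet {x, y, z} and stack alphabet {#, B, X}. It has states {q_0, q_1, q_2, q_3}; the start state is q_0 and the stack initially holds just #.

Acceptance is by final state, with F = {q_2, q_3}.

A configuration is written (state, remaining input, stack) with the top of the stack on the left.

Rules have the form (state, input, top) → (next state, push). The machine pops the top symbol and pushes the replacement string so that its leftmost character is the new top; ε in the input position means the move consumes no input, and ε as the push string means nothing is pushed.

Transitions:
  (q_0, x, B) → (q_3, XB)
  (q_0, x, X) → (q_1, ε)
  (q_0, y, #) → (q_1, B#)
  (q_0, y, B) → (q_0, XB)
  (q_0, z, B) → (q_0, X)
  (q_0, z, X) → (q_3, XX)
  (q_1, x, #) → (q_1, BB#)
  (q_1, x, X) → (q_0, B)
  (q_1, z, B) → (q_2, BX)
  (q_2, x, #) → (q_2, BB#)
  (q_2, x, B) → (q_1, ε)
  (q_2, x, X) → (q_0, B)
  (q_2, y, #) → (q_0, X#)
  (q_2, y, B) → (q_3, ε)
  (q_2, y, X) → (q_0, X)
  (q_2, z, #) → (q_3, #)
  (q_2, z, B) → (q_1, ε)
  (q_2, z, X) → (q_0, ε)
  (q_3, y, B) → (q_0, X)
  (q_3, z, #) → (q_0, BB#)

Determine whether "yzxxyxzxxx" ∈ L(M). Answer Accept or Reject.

Accept

(q_0, yzxxyxzxxx, #)
  read y, top #: go to q_1, push B# → (q_1, zxxyxzxxx, B#)
  read z, top B: go to q_2, push BX → (q_2, xxyxzxxx, BX#)
  read x, top B: go to q_1, push ε → (q_1, xyxzxxx, X#)
  read x, top X: go to q_0, push B → (q_0, yxzxxx, B#)
  read y, top B: go to q_0, push XB → (q_0, xzxxx, XB#)
  read x, top X: go to q_1, push ε → (q_1, zxxx, B#)
  read z, top B: go to q_2, push BX → (q_2, xxx, BX#)
  read x, top B: go to q_1, push ε → (q_1, xx, X#)
  read x, top X: go to q_0, push B → (q_0, x, B#)
  read x, top B: go to q_3, push XB → (q_3, ε, XB#)
All input consumed; state q_3 ∈ F.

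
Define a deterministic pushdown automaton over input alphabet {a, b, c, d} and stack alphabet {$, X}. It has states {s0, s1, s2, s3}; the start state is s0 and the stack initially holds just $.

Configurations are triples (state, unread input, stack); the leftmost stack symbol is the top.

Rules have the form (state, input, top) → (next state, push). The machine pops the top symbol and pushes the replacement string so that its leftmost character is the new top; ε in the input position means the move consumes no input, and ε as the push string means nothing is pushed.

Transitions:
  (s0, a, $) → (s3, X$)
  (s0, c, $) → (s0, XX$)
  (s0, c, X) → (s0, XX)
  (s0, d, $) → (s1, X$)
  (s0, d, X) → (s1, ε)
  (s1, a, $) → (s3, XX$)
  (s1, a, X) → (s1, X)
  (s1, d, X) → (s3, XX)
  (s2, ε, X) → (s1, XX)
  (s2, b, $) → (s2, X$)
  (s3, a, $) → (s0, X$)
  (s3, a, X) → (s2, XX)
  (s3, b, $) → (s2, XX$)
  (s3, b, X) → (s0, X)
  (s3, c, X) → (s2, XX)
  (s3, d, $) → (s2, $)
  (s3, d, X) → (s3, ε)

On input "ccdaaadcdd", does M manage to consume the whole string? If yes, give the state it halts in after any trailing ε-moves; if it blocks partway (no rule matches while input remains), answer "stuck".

s3

(s0, ccdaaadcdd, $) ⊢ (s0, cdaaadcdd, XX$) ⊢ (s0, daaadcdd, XXX$) ⊢ (s1, aaadcdd, XX$) ⊢ (s1, aadcdd, XX$) ⊢ (s1, adcdd, XX$) ⊢ (s1, dcdd, XX$) ⊢ (s3, cdd, XXX$) ⊢ (s2, dd, XXXX$) ⊢ (s1, dd, XXXXX$) ⊢ (s3, d, XXXXXX$) ⊢ (s3, ε, XXXXX$)
All input consumed; M is in state s3.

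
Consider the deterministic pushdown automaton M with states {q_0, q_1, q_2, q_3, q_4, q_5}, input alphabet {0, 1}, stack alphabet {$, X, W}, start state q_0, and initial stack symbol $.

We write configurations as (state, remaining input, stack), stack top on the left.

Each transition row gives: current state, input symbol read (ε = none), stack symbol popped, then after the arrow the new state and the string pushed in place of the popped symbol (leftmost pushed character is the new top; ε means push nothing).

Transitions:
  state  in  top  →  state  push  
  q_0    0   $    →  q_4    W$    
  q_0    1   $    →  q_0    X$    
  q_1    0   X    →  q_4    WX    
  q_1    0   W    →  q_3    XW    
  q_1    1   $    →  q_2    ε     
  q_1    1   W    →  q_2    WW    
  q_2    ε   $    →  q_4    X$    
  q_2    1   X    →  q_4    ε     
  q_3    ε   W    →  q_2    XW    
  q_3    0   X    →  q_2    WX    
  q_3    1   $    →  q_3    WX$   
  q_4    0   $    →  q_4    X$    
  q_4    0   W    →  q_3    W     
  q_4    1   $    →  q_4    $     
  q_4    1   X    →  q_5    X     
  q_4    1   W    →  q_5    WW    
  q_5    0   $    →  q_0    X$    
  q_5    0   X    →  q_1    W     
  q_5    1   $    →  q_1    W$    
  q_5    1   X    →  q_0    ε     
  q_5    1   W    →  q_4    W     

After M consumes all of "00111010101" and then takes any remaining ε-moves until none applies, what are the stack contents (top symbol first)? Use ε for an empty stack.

(q_0, 00111010101, $)
  read 0, top $: go to q_4, push W$ → (q_4, 0111010101, W$)
  read 0, top W: go to q_3, push W → (q_3, 111010101, W$)
  ε-move, top W: go to q_2, push XW → (q_2, 111010101, XW$)
  read 1, top X: go to q_4, push ε → (q_4, 11010101, W$)
  read 1, top W: go to q_5, push WW → (q_5, 1010101, WW$)
  read 1, top W: go to q_4, push W → (q_4, 010101, WW$)
  read 0, top W: go to q_3, push W → (q_3, 10101, WW$)
  ε-move, top W: go to q_2, push XW → (q_2, 10101, XWW$)
  read 1, top X: go to q_4, push ε → (q_4, 0101, WW$)
  read 0, top W: go to q_3, push W → (q_3, 101, WW$)
  ε-move, top W: go to q_2, push XW → (q_2, 101, XWW$)
  read 1, top X: go to q_4, push ε → (q_4, 01, WW$)
  read 0, top W: go to q_3, push W → (q_3, 1, WW$)
  ε-move, top W: go to q_2, push XW → (q_2, 1, XWW$)
  read 1, top X: go to q_4, push ε → (q_4, ε, WW$)
All input consumed in state q_4 with stack WW$.

WW$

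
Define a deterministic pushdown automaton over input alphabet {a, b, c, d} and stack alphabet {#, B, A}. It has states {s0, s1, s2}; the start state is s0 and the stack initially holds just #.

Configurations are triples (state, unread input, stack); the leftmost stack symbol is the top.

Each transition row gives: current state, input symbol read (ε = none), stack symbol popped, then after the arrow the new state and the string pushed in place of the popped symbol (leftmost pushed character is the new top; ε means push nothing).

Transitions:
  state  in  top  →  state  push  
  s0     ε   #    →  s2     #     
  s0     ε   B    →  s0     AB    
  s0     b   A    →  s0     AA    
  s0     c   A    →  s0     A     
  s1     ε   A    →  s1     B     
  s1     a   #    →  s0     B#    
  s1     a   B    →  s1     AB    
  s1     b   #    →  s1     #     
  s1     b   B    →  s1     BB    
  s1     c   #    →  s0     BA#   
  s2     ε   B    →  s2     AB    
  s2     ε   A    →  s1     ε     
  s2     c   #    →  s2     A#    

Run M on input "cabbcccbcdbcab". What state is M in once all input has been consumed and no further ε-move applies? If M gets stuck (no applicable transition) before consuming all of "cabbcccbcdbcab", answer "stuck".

stuck

(s0, cabbcccbcdbcab, #)
  ε-move, top #: go to s2, push # → (s2, cabbcccbcdbcab, #)
  read c, top #: go to s2, push A# → (s2, abbcccbcdbcab, A#)
  ε-move, top A: go to s1, push ε → (s1, abbcccbcdbcab, #)
  read a, top #: go to s0, push B# → (s0, bbcccbcdbcab, B#)
  ε-move, top B: go to s0, push AB → (s0, bbcccbcdbcab, AB#)
  read b, top A: go to s0, push AA → (s0, bcccbcdbcab, AAB#)
  read b, top A: go to s0, push AA → (s0, cccbcdbcab, AAAB#)
  read c, top A: go to s0, push A → (s0, ccbcdbcab, AAAB#)
  read c, top A: go to s0, push A → (s0, cbcdbcab, AAAB#)
  read c, top A: go to s0, push A → (s0, bcdbcab, AAAB#)
  read b, top A: go to s0, push AA → (s0, cdbcab, AAAAB#)
  read c, top A: go to s0, push A → (s0, dbcab, AAAAB#)
No transition for (s0, d, top A); M blocks with input dbcab remaining.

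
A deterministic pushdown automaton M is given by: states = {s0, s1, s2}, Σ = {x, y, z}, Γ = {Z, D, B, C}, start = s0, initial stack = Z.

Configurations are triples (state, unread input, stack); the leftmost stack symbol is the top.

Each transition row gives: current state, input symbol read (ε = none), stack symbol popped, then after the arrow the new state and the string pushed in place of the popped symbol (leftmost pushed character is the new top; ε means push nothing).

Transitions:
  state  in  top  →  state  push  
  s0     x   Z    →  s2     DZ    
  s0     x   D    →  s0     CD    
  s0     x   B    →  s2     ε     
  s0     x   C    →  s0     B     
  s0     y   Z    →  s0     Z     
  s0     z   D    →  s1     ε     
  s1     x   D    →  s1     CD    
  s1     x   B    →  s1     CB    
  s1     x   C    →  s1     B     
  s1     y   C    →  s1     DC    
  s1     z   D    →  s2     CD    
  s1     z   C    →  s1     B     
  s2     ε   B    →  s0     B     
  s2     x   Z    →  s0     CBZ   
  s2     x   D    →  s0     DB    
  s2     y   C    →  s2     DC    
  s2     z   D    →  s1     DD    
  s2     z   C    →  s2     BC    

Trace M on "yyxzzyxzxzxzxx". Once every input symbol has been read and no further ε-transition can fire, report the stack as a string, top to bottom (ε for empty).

BBBBCDDZ

(s0, yyxzzyxzxzxzxx, Z) ⊢ (s0, yxzzyxzxzxzxx, Z) ⊢ (s0, xzzyxzxzxzxx, Z) ⊢ (s2, zzyxzxzxzxx, DZ) ⊢ (s1, zyxzxzxzxx, DDZ) ⊢ (s2, yxzxzxzxx, CDDZ) ⊢ (s2, xzxzxzxx, DCDDZ) ⊢ (s0, zxzxzxx, DBCDDZ) ⊢ (s1, xzxzxx, BCDDZ) ⊢ (s1, zxzxx, CBCDDZ) ⊢ (s1, xzxx, BBCDDZ) ⊢ (s1, zxx, CBBCDDZ) ⊢ (s1, xx, BBBCDDZ) ⊢ (s1, x, CBBBCDDZ) ⊢ (s1, ε, BBBBCDDZ)
All input consumed in state s1 with stack BBBBCDDZ.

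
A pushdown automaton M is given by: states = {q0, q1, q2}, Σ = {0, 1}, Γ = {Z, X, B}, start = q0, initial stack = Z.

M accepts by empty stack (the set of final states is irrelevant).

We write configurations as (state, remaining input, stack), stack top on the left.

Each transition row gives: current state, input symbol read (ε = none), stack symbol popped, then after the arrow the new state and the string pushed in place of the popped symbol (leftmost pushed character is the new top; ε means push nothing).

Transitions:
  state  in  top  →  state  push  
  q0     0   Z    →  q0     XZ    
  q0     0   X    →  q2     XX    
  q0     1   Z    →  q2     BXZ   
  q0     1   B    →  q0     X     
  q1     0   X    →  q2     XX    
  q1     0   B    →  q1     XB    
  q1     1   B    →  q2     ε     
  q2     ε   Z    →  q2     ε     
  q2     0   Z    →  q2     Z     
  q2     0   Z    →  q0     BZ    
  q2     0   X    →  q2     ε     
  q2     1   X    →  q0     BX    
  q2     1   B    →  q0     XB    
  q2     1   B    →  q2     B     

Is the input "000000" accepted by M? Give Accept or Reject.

One accepting computation: (q0, 000000, Z) ⊢ (q0, 00000, XZ) ⊢ (q2, 0000, XXZ) ⊢ (q2, 000, XZ) ⊢ (q2, 00, Z) ⊢ (q2, 0, Z) ⊢ (q2, ε, Z) ⊢ (q2, ε, ε)
All input consumed and the stack is empty.

Accept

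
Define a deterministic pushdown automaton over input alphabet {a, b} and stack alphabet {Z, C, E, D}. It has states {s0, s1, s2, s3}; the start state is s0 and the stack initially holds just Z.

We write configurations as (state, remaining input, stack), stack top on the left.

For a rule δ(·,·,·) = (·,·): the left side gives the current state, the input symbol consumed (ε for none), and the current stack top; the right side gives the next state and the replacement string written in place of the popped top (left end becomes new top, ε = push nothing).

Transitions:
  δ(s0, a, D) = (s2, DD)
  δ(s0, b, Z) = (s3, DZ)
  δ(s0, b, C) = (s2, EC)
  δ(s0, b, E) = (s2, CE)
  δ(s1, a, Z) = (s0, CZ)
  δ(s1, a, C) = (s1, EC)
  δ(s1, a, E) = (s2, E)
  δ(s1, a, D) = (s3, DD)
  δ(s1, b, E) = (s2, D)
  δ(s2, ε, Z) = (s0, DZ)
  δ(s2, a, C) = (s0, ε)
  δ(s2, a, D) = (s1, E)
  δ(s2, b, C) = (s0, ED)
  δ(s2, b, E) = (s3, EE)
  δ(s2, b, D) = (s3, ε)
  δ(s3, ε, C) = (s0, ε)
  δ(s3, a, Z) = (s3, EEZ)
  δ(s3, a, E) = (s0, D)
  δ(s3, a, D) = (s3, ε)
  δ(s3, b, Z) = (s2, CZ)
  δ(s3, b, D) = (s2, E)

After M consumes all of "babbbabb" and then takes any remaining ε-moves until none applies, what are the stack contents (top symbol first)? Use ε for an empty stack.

EDEDZ

(s0, babbbabb, Z)
  read b, top Z: go to s3, push DZ → (s3, abbbabb, DZ)
  read a, top D: go to s3, push ε → (s3, bbbabb, Z)
  read b, top Z: go to s2, push CZ → (s2, bbabb, CZ)
  read b, top C: go to s0, push ED → (s0, babb, EDZ)
  read b, top E: go to s2, push CE → (s2, abb, CEDZ)
  read a, top C: go to s0, push ε → (s0, bb, EDZ)
  read b, top E: go to s2, push CE → (s2, b, CEDZ)
  read b, top C: go to s0, push ED → (s0, ε, EDEDZ)
All input consumed in state s0 with stack EDEDZ.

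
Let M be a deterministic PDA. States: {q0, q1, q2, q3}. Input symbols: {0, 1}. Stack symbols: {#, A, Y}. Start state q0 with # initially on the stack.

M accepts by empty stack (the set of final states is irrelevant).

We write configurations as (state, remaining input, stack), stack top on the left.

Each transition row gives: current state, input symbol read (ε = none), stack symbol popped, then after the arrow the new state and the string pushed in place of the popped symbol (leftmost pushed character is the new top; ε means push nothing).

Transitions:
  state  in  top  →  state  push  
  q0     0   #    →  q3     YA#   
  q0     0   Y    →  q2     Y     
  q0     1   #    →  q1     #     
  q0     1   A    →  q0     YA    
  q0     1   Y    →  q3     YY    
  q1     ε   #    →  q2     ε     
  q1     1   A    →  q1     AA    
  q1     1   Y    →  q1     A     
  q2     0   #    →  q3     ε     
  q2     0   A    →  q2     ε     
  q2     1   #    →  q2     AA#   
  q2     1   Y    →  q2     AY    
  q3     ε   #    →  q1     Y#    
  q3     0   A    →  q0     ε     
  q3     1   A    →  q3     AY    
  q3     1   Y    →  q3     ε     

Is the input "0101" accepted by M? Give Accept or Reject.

Accept

(q0, 0101, #)
  read 0, top #: go to q3, push YA# → (q3, 101, YA#)
  read 1, top Y: go to q3, push ε → (q3, 01, A#)
  read 0, top A: go to q0, push ε → (q0, 1, #)
  read 1, top #: go to q1, push # → (q1, ε, #)
  ε-move, top #: go to q2, push ε → (q2, ε, ε)
All input consumed and the stack is empty.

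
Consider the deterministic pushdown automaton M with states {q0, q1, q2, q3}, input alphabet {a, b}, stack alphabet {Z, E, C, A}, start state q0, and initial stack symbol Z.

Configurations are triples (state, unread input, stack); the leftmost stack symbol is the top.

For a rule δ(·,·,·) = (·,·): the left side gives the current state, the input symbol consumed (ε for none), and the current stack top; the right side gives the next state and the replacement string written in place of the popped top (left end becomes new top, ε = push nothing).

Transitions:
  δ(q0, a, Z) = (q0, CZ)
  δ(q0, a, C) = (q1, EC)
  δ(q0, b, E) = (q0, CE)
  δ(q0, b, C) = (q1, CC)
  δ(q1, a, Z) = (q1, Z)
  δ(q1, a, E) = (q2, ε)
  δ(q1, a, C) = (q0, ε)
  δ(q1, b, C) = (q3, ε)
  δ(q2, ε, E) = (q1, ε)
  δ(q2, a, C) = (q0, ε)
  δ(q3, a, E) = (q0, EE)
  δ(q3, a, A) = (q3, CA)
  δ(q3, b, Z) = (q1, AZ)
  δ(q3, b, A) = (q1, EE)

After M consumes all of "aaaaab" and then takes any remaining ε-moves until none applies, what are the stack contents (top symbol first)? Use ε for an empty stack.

CCZ

(q0, aaaaab, Z)
  read a, top Z: go to q0, push CZ → (q0, aaaab, CZ)
  read a, top C: go to q1, push EC → (q1, aaab, ECZ)
  read a, top E: go to q2, push ε → (q2, aab, CZ)
  read a, top C: go to q0, push ε → (q0, ab, Z)
  read a, top Z: go to q0, push CZ → (q0, b, CZ)
  read b, top C: go to q1, push CC → (q1, ε, CCZ)
All input consumed in state q1 with stack CCZ.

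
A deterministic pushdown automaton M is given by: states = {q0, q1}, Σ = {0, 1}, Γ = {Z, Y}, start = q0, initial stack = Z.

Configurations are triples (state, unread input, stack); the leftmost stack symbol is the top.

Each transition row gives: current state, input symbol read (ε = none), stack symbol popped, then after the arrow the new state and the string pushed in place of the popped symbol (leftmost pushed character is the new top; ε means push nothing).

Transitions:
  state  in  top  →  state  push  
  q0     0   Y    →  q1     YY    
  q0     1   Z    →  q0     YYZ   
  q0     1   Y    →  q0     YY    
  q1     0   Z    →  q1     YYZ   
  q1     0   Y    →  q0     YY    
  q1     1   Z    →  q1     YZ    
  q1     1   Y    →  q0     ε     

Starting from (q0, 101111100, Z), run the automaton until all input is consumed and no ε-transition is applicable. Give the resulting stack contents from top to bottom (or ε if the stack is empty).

(q0, 101111100, Z) ⊢ (q0, 01111100, YYZ) ⊢ (q1, 1111100, YYYZ) ⊢ (q0, 111100, YYZ) ⊢ (q0, 11100, YYYZ) ⊢ (q0, 1100, YYYYZ) ⊢ (q0, 100, YYYYYZ) ⊢ (q0, 00, YYYYYYZ) ⊢ (q1, 0, YYYYYYYZ) ⊢ (q0, ε, YYYYYYYYZ)
All input consumed in state q0 with stack YYYYYYYYZ.

YYYYYYYYZ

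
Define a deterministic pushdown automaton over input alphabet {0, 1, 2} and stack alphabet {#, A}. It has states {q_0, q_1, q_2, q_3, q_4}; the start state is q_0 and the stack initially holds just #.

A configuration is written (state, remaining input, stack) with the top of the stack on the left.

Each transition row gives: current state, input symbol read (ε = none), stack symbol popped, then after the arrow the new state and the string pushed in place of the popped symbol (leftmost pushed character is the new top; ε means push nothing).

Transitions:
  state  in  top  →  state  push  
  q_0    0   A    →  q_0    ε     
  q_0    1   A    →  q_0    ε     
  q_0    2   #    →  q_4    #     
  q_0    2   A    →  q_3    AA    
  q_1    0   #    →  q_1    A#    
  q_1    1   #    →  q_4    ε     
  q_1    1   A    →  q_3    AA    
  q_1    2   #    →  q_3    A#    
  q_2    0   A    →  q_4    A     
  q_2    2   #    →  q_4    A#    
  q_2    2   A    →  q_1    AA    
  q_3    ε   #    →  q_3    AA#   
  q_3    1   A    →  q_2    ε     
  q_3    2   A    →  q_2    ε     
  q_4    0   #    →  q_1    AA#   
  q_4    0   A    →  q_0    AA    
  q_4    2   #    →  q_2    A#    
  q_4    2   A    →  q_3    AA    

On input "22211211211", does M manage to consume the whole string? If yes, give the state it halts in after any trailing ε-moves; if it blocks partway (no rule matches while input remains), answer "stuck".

q_2

(q_0, 22211211211, #)
  read 2, top #: go to q_4, push # → (q_4, 2211211211, #)
  read 2, top #: go to q_2, push A# → (q_2, 211211211, A#)
  read 2, top A: go to q_1, push AA → (q_1, 11211211, AA#)
  read 1, top A: go to q_3, push AA → (q_3, 1211211, AAA#)
  read 1, top A: go to q_2, push ε → (q_2, 211211, AA#)
  read 2, top A: go to q_1, push AA → (q_1, 11211, AAA#)
  read 1, top A: go to q_3, push AA → (q_3, 1211, AAAA#)
  read 1, top A: go to q_2, push ε → (q_2, 211, AAA#)
  read 2, top A: go to q_1, push AA → (q_1, 11, AAAA#)
  read 1, top A: go to q_3, push AA → (q_3, 1, AAAAA#)
  read 1, top A: go to q_2, push ε → (q_2, ε, AAAA#)
All input consumed; M is in state q_2.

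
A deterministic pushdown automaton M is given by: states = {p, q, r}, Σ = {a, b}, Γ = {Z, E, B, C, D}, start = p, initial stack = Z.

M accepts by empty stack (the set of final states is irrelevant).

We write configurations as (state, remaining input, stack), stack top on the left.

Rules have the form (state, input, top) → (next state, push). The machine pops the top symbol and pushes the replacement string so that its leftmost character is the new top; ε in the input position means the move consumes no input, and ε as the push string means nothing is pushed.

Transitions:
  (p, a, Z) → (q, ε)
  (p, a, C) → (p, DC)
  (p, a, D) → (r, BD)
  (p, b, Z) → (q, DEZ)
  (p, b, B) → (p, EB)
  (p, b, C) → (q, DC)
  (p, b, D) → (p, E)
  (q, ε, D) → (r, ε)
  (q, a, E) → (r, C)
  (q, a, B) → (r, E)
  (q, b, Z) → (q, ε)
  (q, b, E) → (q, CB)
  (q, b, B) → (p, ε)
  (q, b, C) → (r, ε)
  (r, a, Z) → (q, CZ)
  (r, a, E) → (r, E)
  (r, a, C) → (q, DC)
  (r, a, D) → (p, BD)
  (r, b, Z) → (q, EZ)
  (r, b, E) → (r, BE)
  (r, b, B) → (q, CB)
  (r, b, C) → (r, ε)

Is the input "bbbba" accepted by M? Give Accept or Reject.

Reject

(p, bbbba, Z)
  read b, top Z: go to q, push DEZ → (q, bbba, DEZ)
  ε-move, top D: go to r, push ε → (r, bbba, EZ)
  read b, top E: go to r, push BE → (r, bba, BEZ)
  read b, top B: go to q, push CB → (q, ba, CBEZ)
  read b, top C: go to r, push ε → (r, a, BEZ)
No transition applies at (r, a, BEZ); input not fully consumed.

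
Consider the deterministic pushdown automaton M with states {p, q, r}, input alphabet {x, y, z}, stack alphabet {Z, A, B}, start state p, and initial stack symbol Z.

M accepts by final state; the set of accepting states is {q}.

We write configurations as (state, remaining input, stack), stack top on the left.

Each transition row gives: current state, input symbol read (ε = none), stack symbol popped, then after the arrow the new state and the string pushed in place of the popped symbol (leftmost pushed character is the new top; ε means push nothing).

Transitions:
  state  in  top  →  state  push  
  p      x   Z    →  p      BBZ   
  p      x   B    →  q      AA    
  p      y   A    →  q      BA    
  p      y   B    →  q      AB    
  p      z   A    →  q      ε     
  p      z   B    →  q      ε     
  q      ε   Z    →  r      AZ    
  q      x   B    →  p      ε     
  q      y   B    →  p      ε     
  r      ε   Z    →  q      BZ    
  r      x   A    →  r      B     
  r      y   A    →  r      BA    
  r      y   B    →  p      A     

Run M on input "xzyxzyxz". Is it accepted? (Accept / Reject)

(p, xzyxzyxz, Z)
  read x, top Z: go to p, push BBZ → (p, zyxzyxz, BBZ)
  read z, top B: go to q, push ε → (q, yxzyxz, BZ)
  read y, top B: go to p, push ε → (p, xzyxz, Z)
  read x, top Z: go to p, push BBZ → (p, zyxz, BBZ)
  read z, top B: go to q, push ε → (q, yxz, BZ)
  read y, top B: go to p, push ε → (p, xz, Z)
  read x, top Z: go to p, push BBZ → (p, z, BBZ)
  read z, top B: go to q, push ε → (q, ε, BZ)
All input consumed; state q ∈ F.

Accept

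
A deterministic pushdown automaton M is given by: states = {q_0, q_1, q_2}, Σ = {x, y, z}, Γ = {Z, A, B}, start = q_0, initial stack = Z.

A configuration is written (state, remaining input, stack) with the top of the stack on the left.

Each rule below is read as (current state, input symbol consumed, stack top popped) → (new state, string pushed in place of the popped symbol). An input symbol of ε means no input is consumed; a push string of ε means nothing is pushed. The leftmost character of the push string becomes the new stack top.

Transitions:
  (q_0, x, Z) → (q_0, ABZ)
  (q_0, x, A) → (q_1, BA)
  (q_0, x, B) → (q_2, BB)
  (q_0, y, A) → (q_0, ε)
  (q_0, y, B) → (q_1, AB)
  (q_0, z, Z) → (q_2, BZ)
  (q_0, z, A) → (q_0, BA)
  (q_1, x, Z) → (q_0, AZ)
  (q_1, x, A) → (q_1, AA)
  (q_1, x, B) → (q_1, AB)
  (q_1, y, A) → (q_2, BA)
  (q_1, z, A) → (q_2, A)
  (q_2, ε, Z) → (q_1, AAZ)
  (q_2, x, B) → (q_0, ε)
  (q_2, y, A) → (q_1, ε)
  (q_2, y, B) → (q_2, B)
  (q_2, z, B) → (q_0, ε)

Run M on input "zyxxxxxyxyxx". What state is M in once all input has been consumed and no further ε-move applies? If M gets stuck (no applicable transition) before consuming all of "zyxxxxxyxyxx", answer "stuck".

(q_0, zyxxxxxyxyxx, Z)
  read z, top Z: go to q_2, push BZ → (q_2, yxxxxxyxyxx, BZ)
  read y, top B: go to q_2, push B → (q_2, xxxxxyxyxx, BZ)
  read x, top B: go to q_0, push ε → (q_0, xxxxyxyxx, Z)
  read x, top Z: go to q_0, push ABZ → (q_0, xxxyxyxx, ABZ)
  read x, top A: go to q_1, push BA → (q_1, xxyxyxx, BABZ)
  read x, top B: go to q_1, push AB → (q_1, xyxyxx, ABABZ)
  read x, top A: go to q_1, push AA → (q_1, yxyxx, AABABZ)
  read y, top A: go to q_2, push BA → (q_2, xyxx, BAABABZ)
  read x, top B: go to q_0, push ε → (q_0, yxx, AABABZ)
  read y, top A: go to q_0, push ε → (q_0, xx, ABABZ)
  read x, top A: go to q_1, push BA → (q_1, x, BABABZ)
  read x, top B: go to q_1, push AB → (q_1, ε, ABABABZ)
All input consumed; M is in state q_1.

q_1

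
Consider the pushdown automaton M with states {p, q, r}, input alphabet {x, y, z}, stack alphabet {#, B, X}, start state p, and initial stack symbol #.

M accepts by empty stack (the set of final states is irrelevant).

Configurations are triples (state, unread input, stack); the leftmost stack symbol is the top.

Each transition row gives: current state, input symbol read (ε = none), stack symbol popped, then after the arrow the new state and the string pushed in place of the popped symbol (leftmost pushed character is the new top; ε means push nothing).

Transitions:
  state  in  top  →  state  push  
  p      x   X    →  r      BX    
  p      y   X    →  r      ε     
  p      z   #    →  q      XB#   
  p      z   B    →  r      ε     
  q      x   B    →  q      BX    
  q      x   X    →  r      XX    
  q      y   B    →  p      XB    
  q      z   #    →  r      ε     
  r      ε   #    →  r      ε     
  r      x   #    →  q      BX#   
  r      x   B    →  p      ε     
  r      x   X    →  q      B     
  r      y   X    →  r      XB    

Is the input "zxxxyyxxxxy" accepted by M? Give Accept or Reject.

Reject

No computation consumes all input and empties the stack.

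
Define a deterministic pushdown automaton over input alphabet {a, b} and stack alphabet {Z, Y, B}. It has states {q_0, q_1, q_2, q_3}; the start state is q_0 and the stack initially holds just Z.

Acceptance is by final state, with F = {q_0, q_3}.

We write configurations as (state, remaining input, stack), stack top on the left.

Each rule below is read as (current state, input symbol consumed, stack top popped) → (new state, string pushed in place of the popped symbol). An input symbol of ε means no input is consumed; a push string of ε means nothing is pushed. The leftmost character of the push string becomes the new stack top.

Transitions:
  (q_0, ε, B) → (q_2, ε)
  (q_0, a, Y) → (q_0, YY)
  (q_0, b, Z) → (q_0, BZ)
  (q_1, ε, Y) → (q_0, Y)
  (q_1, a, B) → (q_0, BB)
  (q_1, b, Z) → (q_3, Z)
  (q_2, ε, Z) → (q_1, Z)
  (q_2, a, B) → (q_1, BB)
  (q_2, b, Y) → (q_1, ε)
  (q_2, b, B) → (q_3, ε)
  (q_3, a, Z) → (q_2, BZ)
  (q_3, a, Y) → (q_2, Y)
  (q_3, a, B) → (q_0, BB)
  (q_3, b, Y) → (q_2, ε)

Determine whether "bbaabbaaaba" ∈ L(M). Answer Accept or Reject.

(q_0, bbaabbaaaba, Z) ⊢ (q_0, baabbaaaba, BZ) ⊢ (q_2, baabbaaaba, Z) ⊢ (q_1, baabbaaaba, Z) ⊢ (q_3, aabbaaaba, Z) ⊢ (q_2, abbaaaba, BZ) ⊢ (q_1, bbaaaba, BBZ)
No transition applies at (q_1, bbaaaba, BBZ); input not fully consumed.

Reject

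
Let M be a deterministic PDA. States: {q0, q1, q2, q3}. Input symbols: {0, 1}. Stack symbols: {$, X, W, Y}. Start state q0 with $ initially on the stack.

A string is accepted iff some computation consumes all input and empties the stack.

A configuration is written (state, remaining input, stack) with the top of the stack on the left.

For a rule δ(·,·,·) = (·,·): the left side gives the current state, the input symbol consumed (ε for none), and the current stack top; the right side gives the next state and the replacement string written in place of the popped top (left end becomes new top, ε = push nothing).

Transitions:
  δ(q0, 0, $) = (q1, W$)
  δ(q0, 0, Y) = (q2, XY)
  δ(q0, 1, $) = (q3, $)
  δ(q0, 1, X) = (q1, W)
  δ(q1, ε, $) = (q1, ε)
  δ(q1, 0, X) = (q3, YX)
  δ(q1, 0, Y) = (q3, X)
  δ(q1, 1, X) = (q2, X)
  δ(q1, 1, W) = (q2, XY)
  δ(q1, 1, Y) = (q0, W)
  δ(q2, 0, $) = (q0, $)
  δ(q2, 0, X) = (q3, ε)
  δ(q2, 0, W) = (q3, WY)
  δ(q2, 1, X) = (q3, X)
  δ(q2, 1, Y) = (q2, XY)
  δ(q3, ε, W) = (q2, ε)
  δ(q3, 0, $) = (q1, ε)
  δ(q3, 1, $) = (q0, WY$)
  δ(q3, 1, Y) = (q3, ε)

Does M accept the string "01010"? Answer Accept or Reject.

Accept

(q0, 01010, $)
  read 0, top $: go to q1, push W$ → (q1, 1010, W$)
  read 1, top W: go to q2, push XY → (q2, 010, XY$)
  read 0, top X: go to q3, push ε → (q3, 10, Y$)
  read 1, top Y: go to q3, push ε → (q3, 0, $)
  read 0, top $: go to q1, push ε → (q1, ε, ε)
All input consumed and the stack is empty.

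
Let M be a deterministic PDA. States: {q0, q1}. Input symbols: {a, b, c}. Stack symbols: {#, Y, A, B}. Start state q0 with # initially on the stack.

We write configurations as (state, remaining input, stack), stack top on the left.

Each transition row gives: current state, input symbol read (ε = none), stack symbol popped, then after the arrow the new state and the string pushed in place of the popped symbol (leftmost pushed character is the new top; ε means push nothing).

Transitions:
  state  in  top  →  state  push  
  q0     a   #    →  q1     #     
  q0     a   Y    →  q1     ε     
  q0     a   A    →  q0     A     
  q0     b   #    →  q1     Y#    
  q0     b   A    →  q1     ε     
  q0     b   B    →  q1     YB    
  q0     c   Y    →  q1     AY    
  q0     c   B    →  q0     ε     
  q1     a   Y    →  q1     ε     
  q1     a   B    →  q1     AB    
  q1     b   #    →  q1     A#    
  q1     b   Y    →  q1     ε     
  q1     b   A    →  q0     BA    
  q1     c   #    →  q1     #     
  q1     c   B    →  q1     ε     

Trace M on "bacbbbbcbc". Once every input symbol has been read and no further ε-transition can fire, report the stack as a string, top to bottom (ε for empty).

(q0, bacbbbbcbc, #)
  read b, top #: go to q1, push Y# → (q1, acbbbbcbc, Y#)
  read a, top Y: go to q1, push ε → (q1, cbbbbcbc, #)
  read c, top #: go to q1, push # → (q1, bbbbcbc, #)
  read b, top #: go to q1, push A# → (q1, bbbcbc, A#)
  read b, top A: go to q0, push BA → (q0, bbcbc, BA#)
  read b, top B: go to q1, push YB → (q1, bcbc, YBA#)
  read b, top Y: go to q1, push ε → (q1, cbc, BA#)
  read c, top B: go to q1, push ε → (q1, bc, A#)
  read b, top A: go to q0, push BA → (q0, c, BA#)
  read c, top B: go to q0, push ε → (q0, ε, A#)
All input consumed in state q0 with stack A#.

A#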